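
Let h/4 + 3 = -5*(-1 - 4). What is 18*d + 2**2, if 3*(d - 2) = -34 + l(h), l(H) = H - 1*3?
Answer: 346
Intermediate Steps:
h = 88 (h = -12 + 4*(-5*(-1 - 4)) = -12 + 4*(-5*(-5)) = -12 + 4*25 = -12 + 100 = 88)
l(H) = -3 + H (l(H) = H - 3 = -3 + H)
d = 19 (d = 2 + (-34 + (-3 + 88))/3 = 2 + (-34 + 85)/3 = 2 + (1/3)*51 = 2 + 17 = 19)
18*d + 2**2 = 18*19 + 2**2 = 342 + 4 = 346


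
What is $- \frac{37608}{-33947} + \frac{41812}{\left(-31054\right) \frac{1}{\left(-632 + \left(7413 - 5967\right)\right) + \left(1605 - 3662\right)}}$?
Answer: $\frac{882736045042}{527095069} \approx 1674.7$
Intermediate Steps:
$- \frac{37608}{-33947} + \frac{41812}{\left(-31054\right) \frac{1}{\left(-632 + \left(7413 - 5967\right)\right) + \left(1605 - 3662\right)}} = \left(-37608\right) \left(- \frac{1}{33947}\right) + \frac{41812}{\left(-31054\right) \frac{1}{\left(-632 + \left(7413 - 5967\right)\right) - 2057}} = \frac{37608}{33947} + \frac{41812}{\left(-31054\right) \frac{1}{\left(-632 + 1446\right) - 2057}} = \frac{37608}{33947} + \frac{41812}{\left(-31054\right) \frac{1}{814 - 2057}} = \frac{37608}{33947} + \frac{41812}{\left(-31054\right) \frac{1}{-1243}} = \frac{37608}{33947} + \frac{41812}{\left(-31054\right) \left(- \frac{1}{1243}\right)} = \frac{37608}{33947} + \frac{41812}{\frac{31054}{1243}} = \frac{37608}{33947} + 41812 \cdot \frac{1243}{31054} = \frac{37608}{33947} + \frac{25986158}{15527} = \frac{882736045042}{527095069}$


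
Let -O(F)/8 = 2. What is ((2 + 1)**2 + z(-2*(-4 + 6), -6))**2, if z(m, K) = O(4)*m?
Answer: 5329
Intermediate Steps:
O(F) = -16 (O(F) = -8*2 = -16)
z(m, K) = -16*m
((2 + 1)**2 + z(-2*(-4 + 6), -6))**2 = ((2 + 1)**2 - (-32)*(-4 + 6))**2 = (3**2 - (-32)*2)**2 = (9 - 16*(-4))**2 = (9 + 64)**2 = 73**2 = 5329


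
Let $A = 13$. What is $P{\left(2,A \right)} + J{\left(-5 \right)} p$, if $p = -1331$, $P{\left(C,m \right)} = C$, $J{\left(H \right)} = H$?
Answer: $6657$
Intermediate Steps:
$P{\left(2,A \right)} + J{\left(-5 \right)} p = 2 - -6655 = 2 + 6655 = 6657$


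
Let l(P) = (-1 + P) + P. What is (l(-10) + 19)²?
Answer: 4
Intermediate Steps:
l(P) = -1 + 2*P
(l(-10) + 19)² = ((-1 + 2*(-10)) + 19)² = ((-1 - 20) + 19)² = (-21 + 19)² = (-2)² = 4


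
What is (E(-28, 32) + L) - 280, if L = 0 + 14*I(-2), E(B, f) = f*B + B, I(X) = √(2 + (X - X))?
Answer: -1204 + 14*√2 ≈ -1184.2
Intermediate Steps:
I(X) = √2 (I(X) = √(2 + 0) = √2)
E(B, f) = B + B*f (E(B, f) = B*f + B = B + B*f)
L = 14*√2 (L = 0 + 14*√2 = 14*√2 ≈ 19.799)
(E(-28, 32) + L) - 280 = (-28*(1 + 32) + 14*√2) - 280 = (-28*33 + 14*√2) - 280 = (-924 + 14*√2) - 280 = -1204 + 14*√2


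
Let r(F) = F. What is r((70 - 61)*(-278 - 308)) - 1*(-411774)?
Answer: 406500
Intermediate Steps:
r((70 - 61)*(-278 - 308)) - 1*(-411774) = (70 - 61)*(-278 - 308) - 1*(-411774) = 9*(-586) + 411774 = -5274 + 411774 = 406500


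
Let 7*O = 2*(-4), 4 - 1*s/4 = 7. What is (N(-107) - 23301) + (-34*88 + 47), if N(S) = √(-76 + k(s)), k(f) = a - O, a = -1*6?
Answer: -26246 + I*√3962/7 ≈ -26246.0 + 8.9921*I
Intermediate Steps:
s = -12 (s = 16 - 4*7 = 16 - 28 = -12)
O = -8/7 (O = (2*(-4))/7 = (⅐)*(-8) = -8/7 ≈ -1.1429)
a = -6
k(f) = -34/7 (k(f) = -6 - 1*(-8/7) = -6 + 8/7 = -34/7)
N(S) = I*√3962/7 (N(S) = √(-76 - 34/7) = √(-566/7) = I*√3962/7)
(N(-107) - 23301) + (-34*88 + 47) = (I*√3962/7 - 23301) + (-34*88 + 47) = (-23301 + I*√3962/7) + (-2992 + 47) = (-23301 + I*√3962/7) - 2945 = -26246 + I*√3962/7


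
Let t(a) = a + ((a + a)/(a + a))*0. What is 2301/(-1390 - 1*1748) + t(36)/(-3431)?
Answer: -2669233/3588826 ≈ -0.74376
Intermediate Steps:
t(a) = a (t(a) = a + ((2*a)/((2*a)))*0 = a + ((2*a)*(1/(2*a)))*0 = a + 1*0 = a + 0 = a)
2301/(-1390 - 1*1748) + t(36)/(-3431) = 2301/(-1390 - 1*1748) + 36/(-3431) = 2301/(-1390 - 1748) + 36*(-1/3431) = 2301/(-3138) - 36/3431 = 2301*(-1/3138) - 36/3431 = -767/1046 - 36/3431 = -2669233/3588826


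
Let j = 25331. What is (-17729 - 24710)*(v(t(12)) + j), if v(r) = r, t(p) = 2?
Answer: -1075107187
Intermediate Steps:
(-17729 - 24710)*(v(t(12)) + j) = (-17729 - 24710)*(2 + 25331) = -42439*25333 = -1075107187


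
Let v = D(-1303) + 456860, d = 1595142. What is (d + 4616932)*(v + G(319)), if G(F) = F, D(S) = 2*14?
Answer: 2840203717318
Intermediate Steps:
D(S) = 28
v = 456888 (v = 28 + 456860 = 456888)
(d + 4616932)*(v + G(319)) = (1595142 + 4616932)*(456888 + 319) = 6212074*457207 = 2840203717318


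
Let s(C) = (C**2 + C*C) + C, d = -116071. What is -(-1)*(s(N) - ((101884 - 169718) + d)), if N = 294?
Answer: 357071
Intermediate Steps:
s(C) = C + 2*C**2 (s(C) = (C**2 + C**2) + C = 2*C**2 + C = C + 2*C**2)
-(-1)*(s(N) - ((101884 - 169718) + d)) = -(-1)*(294*(1 + 2*294) - ((101884 - 169718) - 116071)) = -(-1)*(294*(1 + 588) - (-67834 - 116071)) = -(-1)*(294*589 - 1*(-183905)) = -(-1)*(173166 + 183905) = -(-1)*357071 = -1*(-357071) = 357071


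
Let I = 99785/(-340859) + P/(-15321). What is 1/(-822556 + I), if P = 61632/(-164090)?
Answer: -142821221377085/117478494377843905387 ≈ -1.2157e-6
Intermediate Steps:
P = -30816/82045 (P = 61632*(-1/164090) = -30816/82045 ≈ -0.37560)
I = -41806794376127/142821221377085 (I = 99785/(-340859) - 30816/82045/(-15321) = 99785*(-1/340859) - 30816/82045*(-1/15321) = -99785/340859 + 10272/419003815 = -41806794376127/142821221377085 ≈ -0.29272)
1/(-822556 + I) = 1/(-822556 - 41806794376127/142821221377085) = 1/(-117478494377843905387/142821221377085) = -142821221377085/117478494377843905387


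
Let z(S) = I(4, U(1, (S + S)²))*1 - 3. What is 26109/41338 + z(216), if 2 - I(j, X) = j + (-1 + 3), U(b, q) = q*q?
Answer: -263257/41338 ≈ -6.3684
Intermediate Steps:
U(b, q) = q²
I(j, X) = -j (I(j, X) = 2 - (j + (-1 + 3)) = 2 - (j + 2) = 2 - (2 + j) = 2 + (-2 - j) = -j)
z(S) = -7 (z(S) = -1*4*1 - 3 = -4*1 - 3 = -4 - 3 = -7)
26109/41338 + z(216) = 26109/41338 - 7 = -263257/41338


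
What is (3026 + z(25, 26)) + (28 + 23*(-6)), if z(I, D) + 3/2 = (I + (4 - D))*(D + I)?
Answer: 6135/2 ≈ 3067.5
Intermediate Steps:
z(I, D) = -3/2 + (D + I)*(4 + I - D) (z(I, D) = -3/2 + (I + (4 - D))*(D + I) = -3/2 + (4 + I - D)*(D + I) = -3/2 + (D + I)*(4 + I - D))
(3026 + z(25, 26)) + (28 + 23*(-6)) = (3026 + (-3/2 + 25² - 1*26² + 4*26 + 4*25)) + (28 + 23*(-6)) = (3026 + (-3/2 + 625 - 1*676 + 104 + 100)) + (28 - 138) = (3026 + (-3/2 + 625 - 676 + 104 + 100)) - 110 = (3026 + 303/2) - 110 = 6355/2 - 110 = 6135/2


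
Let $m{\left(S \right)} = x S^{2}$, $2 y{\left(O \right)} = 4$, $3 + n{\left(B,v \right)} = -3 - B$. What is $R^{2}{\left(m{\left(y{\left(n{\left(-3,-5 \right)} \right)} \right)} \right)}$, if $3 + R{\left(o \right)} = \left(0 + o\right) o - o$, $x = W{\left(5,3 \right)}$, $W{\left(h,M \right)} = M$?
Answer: $16641$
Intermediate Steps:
$n{\left(B,v \right)} = -6 - B$ ($n{\left(B,v \right)} = -3 - \left(3 + B\right) = -6 - B$)
$y{\left(O \right)} = 2$ ($y{\left(O \right)} = \frac{1}{2} \cdot 4 = 2$)
$x = 3$
$m{\left(S \right)} = 3 S^{2}$
$R{\left(o \right)} = -3 + o^{2} - o$ ($R{\left(o \right)} = -3 + \left(\left(0 + o\right) o - o\right) = -3 - \left(o - o o\right) = -3 + \left(o^{2} - o\right) = -3 + o^{2} - o$)
$R^{2}{\left(m{\left(y{\left(n{\left(-3,-5 \right)} \right)} \right)} \right)} = \left(-3 + \left(3 \cdot 2^{2}\right)^{2} - 3 \cdot 2^{2}\right)^{2} = \left(-3 + \left(3 \cdot 4\right)^{2} - 3 \cdot 4\right)^{2} = \left(-3 + 12^{2} - 12\right)^{2} = \left(-3 + 144 - 12\right)^{2} = 129^{2} = 16641$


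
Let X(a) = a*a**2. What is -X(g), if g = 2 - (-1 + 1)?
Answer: -8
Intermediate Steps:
g = 2 (g = 2 - 1*0 = 2 + 0 = 2)
X(a) = a**3
-X(g) = -1*2**3 = -1*8 = -8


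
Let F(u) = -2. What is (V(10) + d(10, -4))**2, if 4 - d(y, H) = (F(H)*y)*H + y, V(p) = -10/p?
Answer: 7569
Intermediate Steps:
d(y, H) = 4 - y + 2*H*y (d(y, H) = 4 - ((-2*y)*H + y) = 4 - (-2*H*y + y) = 4 - (y - 2*H*y) = 4 + (-y + 2*H*y) = 4 - y + 2*H*y)
(V(10) + d(10, -4))**2 = (-10/10 + (4 - 1*10 + 2*(-4)*10))**2 = (-10*1/10 + (4 - 10 - 80))**2 = (-1 - 86)**2 = (-87)**2 = 7569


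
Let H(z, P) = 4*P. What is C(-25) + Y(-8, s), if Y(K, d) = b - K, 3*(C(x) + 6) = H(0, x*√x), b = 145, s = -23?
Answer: 147 - 500*I/3 ≈ 147.0 - 166.67*I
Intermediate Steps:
C(x) = -6 + 4*x^(3/2)/3 (C(x) = -6 + (4*(x*√x))/3 = -6 + (4*x^(3/2))/3 = -6 + 4*x^(3/2)/3)
Y(K, d) = 145 - K
C(-25) + Y(-8, s) = (-6 + 4*(-25)^(3/2)/3) + (145 - 1*(-8)) = (-6 + 4*(-125*I)/3) + (145 + 8) = (-6 - 500*I/3) + 153 = 147 - 500*I/3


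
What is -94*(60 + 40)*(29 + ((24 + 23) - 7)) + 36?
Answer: -648564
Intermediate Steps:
-94*(60 + 40)*(29 + ((24 + 23) - 7)) + 36 = -9400*(29 + (47 - 7)) + 36 = -9400*(29 + 40) + 36 = -9400*69 + 36 = -94*6900 + 36 = -648600 + 36 = -648564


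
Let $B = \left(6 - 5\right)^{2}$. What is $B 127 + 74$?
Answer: $201$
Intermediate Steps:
$B = 1$ ($B = 1^{2} = 1$)
$B 127 + 74 = 1 \cdot 127 + 74 = 127 + 74 = 201$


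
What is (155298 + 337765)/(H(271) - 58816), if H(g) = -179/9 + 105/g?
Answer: -1202580657/143499788 ≈ -8.3804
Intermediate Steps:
H(g) = -179/9 + 105/g (H(g) = -179*1/9 + 105/g = -179/9 + 105/g)
(155298 + 337765)/(H(271) - 58816) = (155298 + 337765)/((-179/9 + 105/271) - 58816) = 493063/((-179/9 + 105*(1/271)) - 58816) = 493063/((-179/9 + 105/271) - 58816) = 493063/(-47564/2439 - 58816) = 493063/(-143499788/2439) = 493063*(-2439/143499788) = -1202580657/143499788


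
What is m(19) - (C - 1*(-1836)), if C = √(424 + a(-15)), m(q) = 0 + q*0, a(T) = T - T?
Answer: -1836 - 2*√106 ≈ -1856.6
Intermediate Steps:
a(T) = 0
m(q) = 0 (m(q) = 0 + 0 = 0)
C = 2*√106 (C = √(424 + 0) = √424 = 2*√106 ≈ 20.591)
m(19) - (C - 1*(-1836)) = 0 - (2*√106 - 1*(-1836)) = 0 - (2*√106 + 1836) = 0 - (1836 + 2*√106) = 0 + (-1836 - 2*√106) = -1836 - 2*√106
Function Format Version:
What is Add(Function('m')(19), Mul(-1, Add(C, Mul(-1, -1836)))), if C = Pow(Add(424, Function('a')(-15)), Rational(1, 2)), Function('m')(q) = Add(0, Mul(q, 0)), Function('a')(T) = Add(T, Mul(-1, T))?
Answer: Add(-1836, Mul(-2, Pow(106, Rational(1, 2)))) ≈ -1856.6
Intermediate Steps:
Function('a')(T) = 0
Function('m')(q) = 0 (Function('m')(q) = Add(0, 0) = 0)
C = Mul(2, Pow(106, Rational(1, 2))) (C = Pow(Add(424, 0), Rational(1, 2)) = Pow(424, Rational(1, 2)) = Mul(2, Pow(106, Rational(1, 2))) ≈ 20.591)
Add(Function('m')(19), Mul(-1, Add(C, Mul(-1, -1836)))) = Add(0, Mul(-1, Add(Mul(2, Pow(106, Rational(1, 2))), Mul(-1, -1836)))) = Add(0, Mul(-1, Add(Mul(2, Pow(106, Rational(1, 2))), 1836))) = Add(0, Mul(-1, Add(1836, Mul(2, Pow(106, Rational(1, 2)))))) = Add(0, Add(-1836, Mul(-2, Pow(106, Rational(1, 2))))) = Add(-1836, Mul(-2, Pow(106, Rational(1, 2))))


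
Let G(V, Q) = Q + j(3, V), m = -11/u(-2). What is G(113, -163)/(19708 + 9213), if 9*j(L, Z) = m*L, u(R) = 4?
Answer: -1967/347052 ≈ -0.0056677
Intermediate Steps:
m = -11/4 ≈ -2.7500
j(L, Z) = -11*L/36 (j(L, Z) = (-11*L/4)/9 = -11*L/36)
G(V, Q) = -11/12 + Q (G(V, Q) = Q - 11/36*3 = Q - 11/12 = -11/12 + Q)
G(113, -163)/(19708 + 9213) = (-11/12 - 163)/(19708 + 9213) = -1967/12/28921 = -1967/12*1/28921 = -1967/347052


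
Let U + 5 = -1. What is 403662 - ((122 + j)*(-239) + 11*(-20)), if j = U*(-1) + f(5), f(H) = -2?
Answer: 433996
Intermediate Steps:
U = -6 (U = -5 - 1 = -6)
j = 4 (j = -6*(-1) - 2 = 6 - 2 = 4)
403662 - ((122 + j)*(-239) + 11*(-20)) = 403662 - ((122 + 4)*(-239) + 11*(-20)) = 403662 - (126*(-239) - 220) = 403662 - (-30114 - 220) = 403662 - 1*(-30334) = 403662 + 30334 = 433996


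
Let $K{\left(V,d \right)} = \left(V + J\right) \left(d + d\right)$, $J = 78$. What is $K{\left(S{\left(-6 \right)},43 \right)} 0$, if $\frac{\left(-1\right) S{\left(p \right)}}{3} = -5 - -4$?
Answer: $0$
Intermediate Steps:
$S{\left(p \right)} = 3$ ($S{\left(p \right)} = - 3 \left(-5 - -4\right) = - 3 \left(-5 + 4\right) = \left(-3\right) \left(-1\right) = 3$)
$K{\left(V,d \right)} = 2 d \left(78 + V\right)$ ($K{\left(V,d \right)} = \left(V + 78\right) \left(d + d\right) = \left(78 + V\right) 2 d = 2 d \left(78 + V\right)$)
$K{\left(S{\left(-6 \right)},43 \right)} 0 = 2 \cdot 43 \left(78 + 3\right) 0 = 2 \cdot 43 \cdot 81 \cdot 0 = 6966 \cdot 0 = 0$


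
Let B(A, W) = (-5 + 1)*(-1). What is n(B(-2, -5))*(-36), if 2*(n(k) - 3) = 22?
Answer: -504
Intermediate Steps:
B(A, W) = 4 (B(A, W) = -4*(-1) = 4)
n(k) = 14 (n(k) = 3 + (1/2)*22 = 3 + 11 = 14)
n(B(-2, -5))*(-36) = 14*(-36) = -504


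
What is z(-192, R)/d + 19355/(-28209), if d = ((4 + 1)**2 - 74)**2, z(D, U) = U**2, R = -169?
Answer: 759205894/67729809 ≈ 11.209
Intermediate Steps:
d = 2401 (d = (5**2 - 74)**2 = (25 - 74)**2 = (-49)**2 = 2401)
z(-192, R)/d + 19355/(-28209) = (-169)**2/2401 + 19355/(-28209) = 28561*(1/2401) + 19355*(-1/28209) = 28561/2401 - 19355/28209 = 759205894/67729809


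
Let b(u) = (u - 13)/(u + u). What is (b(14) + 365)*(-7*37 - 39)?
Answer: -1522929/14 ≈ -1.0878e+5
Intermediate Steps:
b(u) = (-13 + u)/(2*u) (b(u) = (-13 + u)/((2*u)) = (-13 + u)*(1/(2*u)) = (-13 + u)/(2*u))
(b(14) + 365)*(-7*37 - 39) = ((½)*(-13 + 14)/14 + 365)*(-7*37 - 39) = ((½)*(1/14)*1 + 365)*(-259 - 39) = (1/28 + 365)*(-298) = (10221/28)*(-298) = -1522929/14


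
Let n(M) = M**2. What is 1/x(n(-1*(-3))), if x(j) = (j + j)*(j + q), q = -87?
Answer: -1/1404 ≈ -0.00071225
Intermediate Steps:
x(j) = 2*j*(-87 + j) (x(j) = (j + j)*(j - 87) = (2*j)*(-87 + j) = 2*j*(-87 + j))
1/x(n(-1*(-3))) = 1/(2*(-1*(-3))**2*(-87 + (-1*(-3))**2)) = 1/(2*3**2*(-87 + 3**2)) = 1/(2*9*(-87 + 9)) = 1/(2*9*(-78)) = 1/(-1404) = -1/1404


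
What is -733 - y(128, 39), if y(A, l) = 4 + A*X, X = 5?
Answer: -1377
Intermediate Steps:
y(A, l) = 4 + 5*A (y(A, l) = 4 + A*5 = 4 + 5*A)
-733 - y(128, 39) = -733 - (4 + 5*128) = -733 - (4 + 640) = -733 - 1*644 = -733 - 644 = -1377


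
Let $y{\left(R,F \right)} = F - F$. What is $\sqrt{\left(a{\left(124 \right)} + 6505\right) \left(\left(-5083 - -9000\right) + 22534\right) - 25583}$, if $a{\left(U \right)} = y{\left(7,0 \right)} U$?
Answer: $2 \sqrt{43009543} \approx 13116.0$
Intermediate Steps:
$y{\left(R,F \right)} = 0$
$a{\left(U \right)} = 0$ ($a{\left(U \right)} = 0 U = 0$)
$\sqrt{\left(a{\left(124 \right)} + 6505\right) \left(\left(-5083 - -9000\right) + 22534\right) - 25583} = \sqrt{\left(0 + 6505\right) \left(\left(-5083 - -9000\right) + 22534\right) - 25583} = \sqrt{6505 \left(\left(-5083 + 9000\right) + 22534\right) - 25583} = \sqrt{6505 \left(3917 + 22534\right) - 25583} = \sqrt{6505 \cdot 26451 - 25583} = \sqrt{172063755 - 25583} = \sqrt{172038172} = 2 \sqrt{43009543}$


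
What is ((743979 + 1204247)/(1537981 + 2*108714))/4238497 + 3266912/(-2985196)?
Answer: -6076696438071691170/5552685300521959627 ≈ -1.0944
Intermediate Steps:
((743979 + 1204247)/(1537981 + 2*108714))/4238497 + 3266912/(-2985196) = (1948226/(1537981 + 217428))*(1/4238497) + 3266912*(-1/2985196) = (1948226/1755409)*(1/4238497) - 816728/746299 = 1948226/7440295780273 - 816728/746299 = -6076696438071691170/5552685300521959627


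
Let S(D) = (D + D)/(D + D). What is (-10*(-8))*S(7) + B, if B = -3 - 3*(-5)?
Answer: 92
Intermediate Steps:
B = 12 (B = -3 + 15 = 12)
S(D) = 1 (S(D) = (2*D)/((2*D)) = (2*D)*(1/(2*D)) = 1)
(-10*(-8))*S(7) + B = -10*(-8)*1 + 12 = 80*1 + 12 = 80 + 12 = 92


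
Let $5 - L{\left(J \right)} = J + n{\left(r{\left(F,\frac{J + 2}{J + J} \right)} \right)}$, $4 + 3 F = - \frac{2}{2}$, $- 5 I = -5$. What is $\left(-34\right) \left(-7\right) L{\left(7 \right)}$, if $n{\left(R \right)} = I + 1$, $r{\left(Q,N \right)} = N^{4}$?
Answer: $-952$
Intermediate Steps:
$I = 1$ ($I = \left(- \frac{1}{5}\right) \left(-5\right) = 1$)
$F = - \frac{5}{3}$ ($F = - \frac{4}{3} + \frac{\left(-2\right) \frac{1}{2}}{3} = - \frac{4}{3} + \frac{1}{3} \left(-1\right) = - \frac{4}{3} - \frac{1}{3} = - \frac{5}{3} \approx -1.6667$)
$n{\left(R \right)} = 2$ ($n{\left(R \right)} = 1 + 1 = 2$)
$L{\left(J \right)} = 3 - J$ ($L{\left(J \right)} = 5 - \left(J + 2\right) = 5 - \left(2 + J\right) = 3 - J$)
$\left(-34\right) \left(-7\right) L{\left(7 \right)} = \left(-34\right) \left(-7\right) \left(3 - 7\right) = 238 \left(3 - 7\right) = 238 \left(-4\right) = -952$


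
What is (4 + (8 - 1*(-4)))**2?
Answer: 256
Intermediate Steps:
(4 + (8 - 1*(-4)))**2 = (4 + (8 + 4))**2 = (4 + 12)**2 = 16**2 = 256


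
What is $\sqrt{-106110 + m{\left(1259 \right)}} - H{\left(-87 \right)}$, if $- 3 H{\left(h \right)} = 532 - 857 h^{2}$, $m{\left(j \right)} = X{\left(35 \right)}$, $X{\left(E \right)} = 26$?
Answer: $- \frac{6486101}{3} + 2 i \sqrt{26521} \approx -2.162 \cdot 10^{6} + 325.71 i$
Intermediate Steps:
$m{\left(j \right)} = 26$
$H{\left(h \right)} = - \frac{532}{3} + \frac{857 h^{2}}{3}$ ($H{\left(h \right)} = - \frac{532 - 857 h^{2}}{3} = - \frac{532}{3} + \frac{857 h^{2}}{3}$)
$\sqrt{-106110 + m{\left(1259 \right)}} - H{\left(-87 \right)} = \sqrt{-106110 + 26} - \left(- \frac{532}{3} + \frac{857 \left(-87\right)^{2}}{3}\right) = \sqrt{-106084} - \left(- \frac{532}{3} + \frac{857}{3} \cdot 7569\right) = 2 i \sqrt{26521} - \left(- \frac{532}{3} + 2162211\right) = 2 i \sqrt{26521} - \frac{6486101}{3} = - \frac{6486101}{3} + 2 i \sqrt{26521}$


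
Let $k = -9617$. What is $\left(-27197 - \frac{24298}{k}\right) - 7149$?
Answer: $- \frac{330281184}{9617} \approx -34344.0$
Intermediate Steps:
$\left(-27197 - \frac{24298}{k}\right) - 7149 = \left(-27197 - \frac{24298}{-9617}\right) - 7149 = \left(-27197 - - \frac{24298}{9617}\right) - 7149 = \left(-27197 + \frac{24298}{9617}\right) - 7149 = - \frac{261529251}{9617} - 7149 = - \frac{330281184}{9617}$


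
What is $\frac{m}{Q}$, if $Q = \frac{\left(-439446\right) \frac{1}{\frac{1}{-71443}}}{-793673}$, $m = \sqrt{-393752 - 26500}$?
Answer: $- \frac{793673 i \sqrt{105063}}{15697670289} \approx - 0.016388 i$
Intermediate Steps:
$m = 2 i \sqrt{105063}$ ($m = \sqrt{-420252} = 2 i \sqrt{105063} \approx 648.27 i$)
$Q = - \frac{31395340578}{793673}$ ($Q = - \frac{439446}{- \frac{1}{71443}} \left(- \frac{1}{793673}\right) = \left(-439446\right) \left(-71443\right) \left(- \frac{1}{793673}\right) = 31395340578 \left(- \frac{1}{793673}\right) = - \frac{31395340578}{793673} \approx -39557.0$)
$\frac{m}{Q} = \frac{2 i \sqrt{105063}}{- \frac{31395340578}{793673}} = 2 i \sqrt{105063} \left(- \frac{793673}{31395340578}\right) = - \frac{793673 i \sqrt{105063}}{15697670289}$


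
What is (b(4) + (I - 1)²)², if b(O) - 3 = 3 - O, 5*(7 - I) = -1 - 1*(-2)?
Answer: 793881/625 ≈ 1270.2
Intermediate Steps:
I = 34/5 (I = 7 - (-1 - 1*(-2))/5 = 7 - (-1 + 2)/5 = 7 - ⅕*1 = 7 - ⅕ = 34/5 ≈ 6.8000)
b(O) = 6 - O (b(O) = 3 + (3 - O) = 6 - O)
(b(4) + (I - 1)²)² = ((6 - 1*4) + (34/5 - 1)²)² = ((6 - 4) + (29/5)²)² = (2 + 841/25)² = (891/25)² = 793881/625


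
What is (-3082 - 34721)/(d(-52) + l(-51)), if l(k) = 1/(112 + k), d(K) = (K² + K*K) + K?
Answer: -2305983/326717 ≈ -7.0580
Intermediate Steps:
d(K) = K + 2*K² (d(K) = (K² + K²) + K = 2*K² + K = K + 2*K²)
(-3082 - 34721)/(d(-52) + l(-51)) = (-3082 - 34721)/(-52*(1 + 2*(-52)) + 1/(112 - 51)) = -37803/(-52*(1 - 104) + 1/61) = -37803/(-52*(-103) + 1/61) = -37803/(5356 + 1/61) = -37803/326717/61 = -37803*61/326717 = -2305983/326717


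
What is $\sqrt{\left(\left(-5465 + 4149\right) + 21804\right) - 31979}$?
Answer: $i \sqrt{11491} \approx 107.2 i$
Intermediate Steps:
$\sqrt{\left(\left(-5465 + 4149\right) + 21804\right) - 31979} = \sqrt{\left(-1316 + 21804\right) - 31979} = \sqrt{20488 - 31979} = \sqrt{-11491} = i \sqrt{11491}$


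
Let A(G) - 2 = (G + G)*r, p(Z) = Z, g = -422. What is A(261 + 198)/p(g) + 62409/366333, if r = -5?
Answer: 284512067/25765421 ≈ 11.042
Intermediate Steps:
A(G) = 2 - 10*G (A(G) = 2 + (G + G)*(-5) = 2 + (2*G)*(-5) = 2 - 10*G)
A(261 + 198)/p(g) + 62409/366333 = (2 - 10*(261 + 198))/(-422) + 62409/366333 = (2 - 10*459)*(-1/422) + 62409*(1/366333) = (2 - 4590)*(-1/422) + 20803/122111 = -4588*(-1/422) + 20803/122111 = 2294/211 + 20803/122111 = 284512067/25765421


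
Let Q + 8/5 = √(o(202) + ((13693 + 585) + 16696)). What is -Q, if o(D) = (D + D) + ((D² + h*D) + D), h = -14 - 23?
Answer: 8/5 - √64910 ≈ -253.17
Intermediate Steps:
h = -37
o(D) = D² - 34*D (o(D) = (D + D) + ((D² - 37*D) + D) = 2*D + (D² - 36*D) = D² - 34*D)
Q = -8/5 + √64910 (Q = -8/5 + √(202*(-34 + 202) + ((13693 + 585) + 16696)) = -8/5 + √(202*168 + (14278 + 16696)) = -8/5 + √(33936 + 30974) = -8/5 + √64910 ≈ 253.17)
-Q = -(-8/5 + √64910) = 8/5 - √64910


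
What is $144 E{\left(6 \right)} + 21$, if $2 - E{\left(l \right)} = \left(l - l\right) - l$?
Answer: $1173$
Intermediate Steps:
$E{\left(l \right)} = 2 + l$ ($E{\left(l \right)} = 2 - \left(\left(l - l\right) - l\right) = 2 - \left(0 - l\right) = 2 - - l = 2 + l$)
$144 E{\left(6 \right)} + 21 = 144 \left(2 + 6\right) + 21 = 144 \cdot 8 + 21 = 1152 + 21 = 1173$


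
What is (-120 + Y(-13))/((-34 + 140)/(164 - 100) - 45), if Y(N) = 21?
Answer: 3168/1387 ≈ 2.2841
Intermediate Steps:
(-120 + Y(-13))/((-34 + 140)/(164 - 100) - 45) = (-120 + 21)/((-34 + 140)/(164 - 100) - 45) = -99/(106/64 - 45) = -99/(106*(1/64) - 45) = -99/(53/32 - 45) = -99/(-1387/32) = -99*(-32/1387) = 3168/1387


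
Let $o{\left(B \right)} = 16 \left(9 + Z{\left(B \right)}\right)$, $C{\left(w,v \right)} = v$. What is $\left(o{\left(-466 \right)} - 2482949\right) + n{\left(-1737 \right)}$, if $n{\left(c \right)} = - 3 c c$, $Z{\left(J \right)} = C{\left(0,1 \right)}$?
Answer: $-11534296$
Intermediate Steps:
$Z{\left(J \right)} = 1$
$n{\left(c \right)} = - 3 c^{2}$
$o{\left(B \right)} = 160$ ($o{\left(B \right)} = 16 \left(9 + 1\right) = 16 \cdot 10 = 160$)
$\left(o{\left(-466 \right)} - 2482949\right) + n{\left(-1737 \right)} = \left(160 - 2482949\right) - 3 \left(-1737\right)^{2} = -2482789 - 9051507 = -11534296$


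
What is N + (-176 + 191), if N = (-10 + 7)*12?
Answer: -21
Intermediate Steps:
N = -36 (N = -3*12 = -36)
N + (-176 + 191) = -36 + (-176 + 191) = -36 + 15 = -21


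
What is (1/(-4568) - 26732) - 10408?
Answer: -169655521/4568 ≈ -37140.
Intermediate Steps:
(1/(-4568) - 26732) - 10408 = (-1/4568 - 26732) - 10408 = -122111777/4568 - 10408 = -169655521/4568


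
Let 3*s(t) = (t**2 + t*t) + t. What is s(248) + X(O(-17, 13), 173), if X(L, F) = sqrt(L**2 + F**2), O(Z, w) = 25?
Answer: 123256/3 + sqrt(30554) ≈ 41260.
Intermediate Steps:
X(L, F) = sqrt(F**2 + L**2)
s(t) = t/3 + 2*t**2/3 (s(t) = ((t**2 + t*t) + t)/3 = ((t**2 + t**2) + t)/3 = (2*t**2 + t)/3 = (t + 2*t**2)/3 = t/3 + 2*t**2/3)
s(248) + X(O(-17, 13), 173) = (1/3)*248*(1 + 2*248) + sqrt(173**2 + 25**2) = (1/3)*248*(1 + 496) + sqrt(29929 + 625) = (1/3)*248*497 + sqrt(30554) = 123256/3 + sqrt(30554)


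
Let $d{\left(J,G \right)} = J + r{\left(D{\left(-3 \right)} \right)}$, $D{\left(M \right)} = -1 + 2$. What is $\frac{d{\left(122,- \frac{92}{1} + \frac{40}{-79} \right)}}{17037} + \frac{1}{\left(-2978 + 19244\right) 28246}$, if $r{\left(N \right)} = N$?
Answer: $\frac{6279144185}{869737782348} \approx 0.0072196$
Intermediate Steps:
$D{\left(M \right)} = 1$
$d{\left(J,G \right)} = 1 + J$ ($d{\left(J,G \right)} = J + 1 = 1 + J$)
$\frac{d{\left(122,- \frac{92}{1} + \frac{40}{-79} \right)}}{17037} + \frac{1}{\left(-2978 + 19244\right) 28246} = \frac{1 + 122}{17037} + \frac{1}{\left(-2978 + 19244\right) 28246} = 123 \cdot \frac{1}{17037} + \frac{1}{16266} \cdot \frac{1}{28246} = \frac{41}{5679} + \frac{1}{16266} \cdot \frac{1}{28246} = \frac{41}{5679} + \frac{1}{459449436} = \frac{6279144185}{869737782348}$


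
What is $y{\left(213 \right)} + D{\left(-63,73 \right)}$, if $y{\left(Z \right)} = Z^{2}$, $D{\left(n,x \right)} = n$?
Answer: $45306$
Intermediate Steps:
$y{\left(213 \right)} + D{\left(-63,73 \right)} = 213^{2} - 63 = 45369 - 63 = 45306$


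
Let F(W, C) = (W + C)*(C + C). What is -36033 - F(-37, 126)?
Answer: -58461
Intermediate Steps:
F(W, C) = 2*C*(C + W) (F(W, C) = (C + W)*(2*C) = 2*C*(C + W))
-36033 - F(-37, 126) = -36033 - 2*126*(126 - 37) = -36033 - 2*126*89 = -36033 - 1*22428 = -36033 - 22428 = -58461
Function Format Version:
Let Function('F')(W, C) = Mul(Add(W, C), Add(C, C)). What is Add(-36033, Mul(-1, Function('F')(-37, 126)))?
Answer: -58461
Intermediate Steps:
Function('F')(W, C) = Mul(2, C, Add(C, W)) (Function('F')(W, C) = Mul(Add(C, W), Mul(2, C)) = Mul(2, C, Add(C, W)))
Add(-36033, Mul(-1, Function('F')(-37, 126))) = Add(-36033, Mul(-1, Mul(2, 126, Add(126, -37)))) = Add(-36033, Mul(-1, Mul(2, 126, 89))) = Add(-36033, Mul(-1, 22428)) = Add(-36033, -22428) = -58461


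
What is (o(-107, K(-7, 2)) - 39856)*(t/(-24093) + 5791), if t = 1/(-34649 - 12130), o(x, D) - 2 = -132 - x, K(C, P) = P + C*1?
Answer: -9639974264451706/41742461 ≈ -2.3094e+8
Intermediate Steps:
K(C, P) = C + P (K(C, P) = P + C = C + P)
o(x, D) = -130 - x (o(x, D) = 2 + (-132 - x) = -130 - x)
t = -1/46779 (t = 1/(-46779) = -1/46779 ≈ -2.1377e-5)
(o(-107, K(-7, 2)) - 39856)*(t/(-24093) + 5791) = ((-130 - 1*(-107)) - 39856)*(-1/46779/(-24093) + 5791) = ((-130 + 107) - 39856)*(-1/46779*(-1/24093) + 5791) = (-23 - 39856)*(1/1127046447 + 5791) = -39879*6526725974578/1127046447 = -9639974264451706/41742461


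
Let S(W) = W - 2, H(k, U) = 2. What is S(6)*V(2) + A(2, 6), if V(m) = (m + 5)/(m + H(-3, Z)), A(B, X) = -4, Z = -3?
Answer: 3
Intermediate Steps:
S(W) = -2 + W
V(m) = (5 + m)/(2 + m) (V(m) = (m + 5)/(m + 2) = (5 + m)/(2 + m))
S(6)*V(2) + A(2, 6) = (-2 + 6)*((5 + 2)/(2 + 2)) - 4 = 4*(7/4) - 4 = 7 - 4 = 3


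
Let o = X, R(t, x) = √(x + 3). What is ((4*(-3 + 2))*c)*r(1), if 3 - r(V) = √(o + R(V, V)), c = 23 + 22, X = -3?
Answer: -540 + 180*I ≈ -540.0 + 180.0*I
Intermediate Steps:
R(t, x) = √(3 + x)
c = 45
o = -3
r(V) = 3 - √(-3 + √(3 + V))
((4*(-3 + 2))*c)*r(1) = ((4*(-3 + 2))*45)*(3 - √(-3 + √(3 + 1))) = ((4*(-1))*45)*(3 - √(-3 + √4)) = (-4*45)*(3 - √(-3 + 2)) = -180*(3 - √(-1)) = -180*(3 - I) = -540 + 180*I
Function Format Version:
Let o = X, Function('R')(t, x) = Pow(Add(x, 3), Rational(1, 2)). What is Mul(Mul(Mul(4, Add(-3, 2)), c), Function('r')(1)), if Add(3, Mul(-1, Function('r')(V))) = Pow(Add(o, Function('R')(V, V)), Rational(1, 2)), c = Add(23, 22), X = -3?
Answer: Add(-540, Mul(180, I)) ≈ Add(-540.00, Mul(180.00, I))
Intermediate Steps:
Function('R')(t, x) = Pow(Add(3, x), Rational(1, 2))
c = 45
o = -3
Function('r')(V) = Add(3, Mul(-1, Pow(Add(-3, Pow(Add(3, V), Rational(1, 2))), Rational(1, 2))))
Mul(Mul(Mul(4, Add(-3, 2)), c), Function('r')(1)) = Mul(Mul(Mul(4, Add(-3, 2)), 45), Add(3, Mul(-1, Pow(Add(-3, Pow(Add(3, 1), Rational(1, 2))), Rational(1, 2))))) = Mul(Mul(Mul(4, -1), 45), Add(3, Mul(-1, Pow(Add(-3, Pow(4, Rational(1, 2))), Rational(1, 2))))) = Mul(Mul(-4, 45), Add(3, Mul(-1, Pow(Add(-3, 2), Rational(1, 2))))) = Mul(-180, Add(3, Mul(-1, Pow(-1, Rational(1, 2))))) = Mul(-180, Add(3, Mul(-1, I))) = Add(-540, Mul(180, I))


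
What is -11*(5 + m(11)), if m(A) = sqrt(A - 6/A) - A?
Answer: 66 - sqrt(1265) ≈ 30.433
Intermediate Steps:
-11*(5 + m(11)) = -11*(5 + (sqrt(11 - 6/11) - 1*11)) = -11*(5 + (sqrt(11 - 6*1/11) - 11)) = -11*(5 + (sqrt(11 - 6/11) - 11)) = -11*(5 + (sqrt(115/11) - 11)) = -11*(5 + (sqrt(1265)/11 - 11)) = -11*(5 + (-11 + sqrt(1265)/11)) = -11*(-6 + sqrt(1265)/11) = 66 - sqrt(1265)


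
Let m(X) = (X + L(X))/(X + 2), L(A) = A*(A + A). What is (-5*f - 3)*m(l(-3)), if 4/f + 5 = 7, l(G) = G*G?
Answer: -2223/11 ≈ -202.09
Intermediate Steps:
L(A) = 2*A² (L(A) = A*(2*A) = 2*A²)
l(G) = G²
f = 2 (f = 4/(-5 + 7) = 4/2 = 4*(½) = 2)
m(X) = (X + 2*X²)/(2 + X) (m(X) = (X + 2*X²)/(X + 2) = (X + 2*X²)/(2 + X))
(-5*f - 3)*m(l(-3)) = (-5*2 - 3)*((-3)²*(1 + 2*(-3)²)/(2 + (-3)²)) = (-10 - 3)*(9*(1 + 2*9)/(2 + 9)) = -117*(1 + 18)/11 = -117*19/11 = -13*171/11 = -2223/11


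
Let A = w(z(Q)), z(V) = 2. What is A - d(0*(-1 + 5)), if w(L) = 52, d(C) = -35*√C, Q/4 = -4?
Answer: 52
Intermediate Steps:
Q = -16 (Q = 4*(-4) = -16)
A = 52
A - d(0*(-1 + 5)) = 52 - (-35)*√(0*(-1 + 5)) = 52 - (-35)*√(0*4) = 52 - (-35)*√0 = 52 - (-35)*0 = 52 - 1*0 = 52 + 0 = 52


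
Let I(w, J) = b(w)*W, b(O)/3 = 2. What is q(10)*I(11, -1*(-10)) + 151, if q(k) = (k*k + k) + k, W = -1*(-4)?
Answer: 3031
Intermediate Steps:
W = 4
b(O) = 6 (b(O) = 3*2 = 6)
I(w, J) = 24 (I(w, J) = 6*4 = 24)
q(k) = k² + 2*k (q(k) = (k² + k) + k = (k + k²) + k = k² + 2*k)
q(10)*I(11, -1*(-10)) + 151 = (10*(2 + 10))*24 + 151 = (10*12)*24 + 151 = 120*24 + 151 = 2880 + 151 = 3031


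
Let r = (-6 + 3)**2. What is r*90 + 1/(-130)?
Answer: 105299/130 ≈ 809.99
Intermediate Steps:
r = 9 (r = (-3)**2 = 9)
r*90 + 1/(-130) = 9*90 + 1/(-130) = 810 - 1/130 = 105299/130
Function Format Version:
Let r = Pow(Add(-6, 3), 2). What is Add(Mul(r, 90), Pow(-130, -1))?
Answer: Rational(105299, 130) ≈ 809.99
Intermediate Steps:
r = 9 (r = Pow(-3, 2) = 9)
Add(Mul(r, 90), Pow(-130, -1)) = Add(Mul(9, 90), Pow(-130, -1)) = Add(810, Rational(-1, 130)) = Rational(105299, 130)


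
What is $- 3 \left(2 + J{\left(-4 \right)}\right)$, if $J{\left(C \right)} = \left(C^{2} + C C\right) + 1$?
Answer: $-105$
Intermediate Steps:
$J{\left(C \right)} = 1 + 2 C^{2}$ ($J{\left(C \right)} = \left(C^{2} + C^{2}\right) + 1 = 2 C^{2} + 1 = 1 + 2 C^{2}$)
$- 3 \left(2 + J{\left(-4 \right)}\right) = - 3 \left(2 + \left(1 + 2 \left(-4\right)^{2}\right)\right) = - 3 \left(2 + \left(1 + 2 \cdot 16\right)\right) = - 3 \left(2 + \left(1 + 32\right)\right) = - 3 \left(2 + 33\right) = \left(-3\right) 35 = -105$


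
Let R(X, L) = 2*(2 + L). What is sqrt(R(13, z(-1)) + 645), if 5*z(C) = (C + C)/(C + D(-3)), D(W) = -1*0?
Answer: 57*sqrt(5)/5 ≈ 25.491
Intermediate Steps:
D(W) = 0
z(C) = 2/5 (z(C) = ((C + C)/(C + 0))/5 = ((2*C)/C)/5 = (1/5)*2 = 2/5)
R(X, L) = 4 + 2*L
sqrt(R(13, z(-1)) + 645) = sqrt((4 + 2*(2/5)) + 645) = sqrt((4 + 4/5) + 645) = sqrt(24/5 + 645) = sqrt(3249/5) = 57*sqrt(5)/5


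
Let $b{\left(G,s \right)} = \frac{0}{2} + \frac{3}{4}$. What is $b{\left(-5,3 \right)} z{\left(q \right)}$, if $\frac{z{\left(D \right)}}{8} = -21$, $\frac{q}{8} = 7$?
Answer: $-126$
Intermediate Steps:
$b{\left(G,s \right)} = \frac{3}{4}$ ($b{\left(G,s \right)} = 0 \cdot \frac{1}{2} + 3 \cdot \frac{1}{4} = 0 + \frac{3}{4} = \frac{3}{4}$)
$q = 56$ ($q = 8 \cdot 7 = 56$)
$z{\left(D \right)} = -168$ ($z{\left(D \right)} = 8 \left(-21\right) = -168$)
$b{\left(-5,3 \right)} z{\left(q \right)} = \frac{3}{4} \left(-168\right) = -126$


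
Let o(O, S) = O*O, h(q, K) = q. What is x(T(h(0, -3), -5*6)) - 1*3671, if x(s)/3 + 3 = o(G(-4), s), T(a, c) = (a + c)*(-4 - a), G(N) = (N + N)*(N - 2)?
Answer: 3232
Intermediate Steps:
G(N) = 2*N*(-2 + N) (G(N) = (2*N)*(-2 + N) = 2*N*(-2 + N))
T(a, c) = (-4 - a)*(a + c)
o(O, S) = O²
x(s) = 6903 (x(s) = -9 + 3*(2*(-4)*(-2 - 4))² = -9 + 3*(2*(-4)*(-6))² = -9 + 3*48² = -9 + 3*2304 = -9 + 6912 = 6903)
x(T(h(0, -3), -5*6)) - 1*3671 = 6903 - 1*3671 = 6903 - 3671 = 3232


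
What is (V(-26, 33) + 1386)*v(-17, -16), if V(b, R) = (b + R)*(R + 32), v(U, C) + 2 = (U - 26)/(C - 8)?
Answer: -9205/24 ≈ -383.54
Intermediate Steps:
v(U, C) = -2 + (-26 + U)/(-8 + C) (v(U, C) = -2 + (U - 26)/(C - 8) = -2 + (-26 + U)/(-8 + C))
V(b, R) = (32 + R)*(R + b) (V(b, R) = (R + b)*(32 + R) = (32 + R)*(R + b))
(V(-26, 33) + 1386)*v(-17, -16) = ((33² + 32*33 + 32*(-26) + 33*(-26)) + 1386)*((-10 - 17 - 2*(-16))/(-8 - 16)) = ((1089 + 1056 - 832 - 858) + 1386)*((-10 - 17 + 32)/(-24)) = (455 + 1386)*(-1/24*5) = 1841*(-5/24) = -9205/24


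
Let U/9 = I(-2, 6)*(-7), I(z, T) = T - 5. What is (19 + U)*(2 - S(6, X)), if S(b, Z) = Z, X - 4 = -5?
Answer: -132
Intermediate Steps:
X = -1 (X = 4 - 5 = -1)
I(z, T) = -5 + T
U = -63 (U = 9*((-5 + 6)*(-7)) = 9*(1*(-7)) = 9*(-7) = -63)
(19 + U)*(2 - S(6, X)) = (19 - 63)*(2 - 1*(-1)) = -44*(2 + 1) = -44*3 = -132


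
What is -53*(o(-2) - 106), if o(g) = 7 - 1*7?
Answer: 5618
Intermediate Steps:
o(g) = 0 (o(g) = 7 - 7 = 0)
-53*(o(-2) - 106) = -53*(0 - 106) = -53*(-106) = 5618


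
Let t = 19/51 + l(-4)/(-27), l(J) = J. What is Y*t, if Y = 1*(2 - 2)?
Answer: 0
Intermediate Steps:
Y = 0 (Y = 1*0 = 0)
t = 239/459 (t = 19/51 - 4/(-27) = 19*(1/51) - 4*(-1/27) = 19/51 + 4/27 = 239/459 ≈ 0.52070)
Y*t = 0*(239/459) = 0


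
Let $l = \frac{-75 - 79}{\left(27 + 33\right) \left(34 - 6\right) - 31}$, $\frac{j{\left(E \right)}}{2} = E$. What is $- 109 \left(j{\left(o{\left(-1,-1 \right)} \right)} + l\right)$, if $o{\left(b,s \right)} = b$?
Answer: $\frac{376268}{1649} \approx 228.18$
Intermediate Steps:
$j{\left(E \right)} = 2 E$
$l = - \frac{154}{1649}$ ($l = - \frac{154}{60 \cdot 28 - 31} = - \frac{154}{1680 - 31} = - \frac{154}{1649} \approx -0.09339$)
$- 109 \left(j{\left(o{\left(-1,-1 \right)} \right)} + l\right) = - 109 \left(2 \left(-1\right) - \frac{154}{1649}\right) = - 109 \left(-2 - \frac{154}{1649}\right) = \left(-109\right) \left(- \frac{3452}{1649}\right) = \frac{376268}{1649}$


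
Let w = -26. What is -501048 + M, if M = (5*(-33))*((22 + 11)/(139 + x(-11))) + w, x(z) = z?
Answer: -64142917/128 ≈ -5.0112e+5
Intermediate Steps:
M = -8773/128 (M = (5*(-33))*((22 + 11)/(139 - 11)) - 26 = -5445/128 - 26 = -8773/128 ≈ -68.539)
-501048 + M = -501048 - 8773/128 = -64142917/128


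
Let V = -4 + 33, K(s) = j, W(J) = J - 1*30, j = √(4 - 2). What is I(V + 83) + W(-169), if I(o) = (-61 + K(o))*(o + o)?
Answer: -13863 + 224*√2 ≈ -13546.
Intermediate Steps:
j = √2 ≈ 1.4142
W(J) = -30 + J (W(J) = J - 30 = -30 + J)
K(s) = √2
V = 29
I(o) = 2*o*(-61 + √2) (I(o) = (-61 + √2)*(o + o) = (-61 + √2)*(2*o) = 2*o*(-61 + √2))
I(V + 83) + W(-169) = 2*(29 + 83)*(-61 + √2) + (-30 - 169) = 2*112*(-61 + √2) - 199 = (-13664 + 224*√2) - 199 = -13863 + 224*√2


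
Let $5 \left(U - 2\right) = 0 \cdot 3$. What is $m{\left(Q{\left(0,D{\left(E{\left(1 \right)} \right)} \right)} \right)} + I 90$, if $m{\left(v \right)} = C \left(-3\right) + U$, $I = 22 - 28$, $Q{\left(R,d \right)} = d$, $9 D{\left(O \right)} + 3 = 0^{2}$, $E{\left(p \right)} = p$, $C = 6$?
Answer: $-556$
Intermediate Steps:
$U = 2$ ($U = 2 + \frac{0 \cdot 3}{5} = 2 + \frac{1}{5} \cdot 0 = 2 + 0 = 2$)
$D{\left(O \right)} = - \frac{1}{3}$ ($D{\left(O \right)} = - \frac{1}{3} + \frac{0^{2}}{9} = - \frac{1}{3} + \frac{1}{9} \cdot 0 = - \frac{1}{3} + 0 = - \frac{1}{3}$)
$I = -6$
$m{\left(v \right)} = -16$ ($m{\left(v \right)} = 6 \left(-3\right) + 2 = -18 + 2 = -16$)
$m{\left(Q{\left(0,D{\left(E{\left(1 \right)} \right)} \right)} \right)} + I 90 = -16 - 540 = -556$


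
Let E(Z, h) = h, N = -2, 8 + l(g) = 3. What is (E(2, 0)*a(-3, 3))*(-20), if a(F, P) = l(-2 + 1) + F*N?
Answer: 0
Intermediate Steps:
l(g) = -5 (l(g) = -8 + 3 = -5)
a(F, P) = -5 - 2*F (a(F, P) = -5 + F*(-2) = -5 - 2*F)
(E(2, 0)*a(-3, 3))*(-20) = (0*(-5 - 2*(-3)))*(-20) = (0*(-5 + 6))*(-20) = (0*1)*(-20) = 0*(-20) = 0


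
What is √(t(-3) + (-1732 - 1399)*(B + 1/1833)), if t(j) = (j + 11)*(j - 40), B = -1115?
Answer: √11728429350846/1833 ≈ 1868.3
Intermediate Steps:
t(j) = (-40 + j)*(11 + j) (t(j) = (11 + j)*(-40 + j) = (-40 + j)*(11 + j))
√(t(-3) + (-1732 - 1399)*(B + 1/1833)) = √((-440 + (-3)² - 29*(-3)) + (-1732 - 1399)*(-1115 + 1/1833)) = √((-440 + 9 + 87) - 3131*(-1115 + 1/1833)) = √(-344 - 3131*(-2043794/1833)) = √(-344 + 6399119014/1833) = √(6398488462/1833) = √11728429350846/1833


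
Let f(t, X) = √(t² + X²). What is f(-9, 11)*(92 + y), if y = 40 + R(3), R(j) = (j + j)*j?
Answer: 150*√202 ≈ 2131.9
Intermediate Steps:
R(j) = 2*j² (R(j) = (2*j)*j = 2*j²)
y = 58 (y = 40 + 2*3² = 40 + 2*9 = 40 + 18 = 58)
f(t, X) = √(X² + t²)
f(-9, 11)*(92 + y) = √(11² + (-9)²)*(92 + 58) = √(121 + 81)*150 = √202*150 = 150*√202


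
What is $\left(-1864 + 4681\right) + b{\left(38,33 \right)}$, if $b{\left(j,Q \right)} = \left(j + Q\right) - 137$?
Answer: $2751$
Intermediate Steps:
$b{\left(j,Q \right)} = -137 + Q + j$ ($b{\left(j,Q \right)} = \left(Q + j\right) - 137 = -137 + Q + j$)
$\left(-1864 + 4681\right) + b{\left(38,33 \right)} = \left(-1864 + 4681\right) + \left(-137 + 33 + 38\right) = 2817 - 66 = 2751$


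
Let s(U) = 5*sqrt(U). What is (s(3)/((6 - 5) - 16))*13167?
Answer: -4389*sqrt(3) ≈ -7602.0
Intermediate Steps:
(s(3)/((6 - 5) - 16))*13167 = ((5*sqrt(3))/((6 - 5) - 16))*13167 = ((5*sqrt(3))/(1 - 16))*13167 = ((5*sqrt(3))/(-15))*13167 = ((5*sqrt(3))*(-1/15))*13167 = -sqrt(3)/3*13167 = -4389*sqrt(3)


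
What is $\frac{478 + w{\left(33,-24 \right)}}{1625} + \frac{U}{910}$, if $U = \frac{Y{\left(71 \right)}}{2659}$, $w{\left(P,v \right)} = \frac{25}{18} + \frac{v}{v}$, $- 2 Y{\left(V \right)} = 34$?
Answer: $\frac{80471393}{272215125} \approx 0.29562$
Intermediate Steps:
$Y{\left(V \right)} = -17$ ($Y{\left(V \right)} = \left(- \frac{1}{2}\right) 34 = -17$)
$w{\left(P,v \right)} = \frac{43}{18}$ ($w{\left(P,v \right)} = 25 \cdot \frac{1}{18} + 1 = \frac{25}{18} + 1 = \frac{43}{18}$)
$U = - \frac{17}{2659} \approx -0.0063934$
$\frac{478 + w{\left(33,-24 \right)}}{1625} + \frac{U}{910} = \frac{478 + \frac{43}{18}}{1625} - \frac{17}{2659 \cdot 910} = \frac{8647}{18} \cdot \frac{1}{1625} - \frac{17}{2419690} = \frac{8647}{29250} - \frac{17}{2419690} = \frac{80471393}{272215125}$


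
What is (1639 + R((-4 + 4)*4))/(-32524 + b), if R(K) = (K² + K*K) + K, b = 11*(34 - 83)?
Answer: -1639/33063 ≈ -0.049572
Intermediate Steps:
b = -539 (b = 11*(-49) = -539)
R(K) = K + 2*K² (R(K) = (K² + K²) + K = 2*K² + K = K + 2*K²)
(1639 + R((-4 + 4)*4))/(-32524 + b) = (1639 + ((-4 + 4)*4)*(1 + 2*((-4 + 4)*4)))/(-32524 - 539) = (1639 + (0*4)*(1 + 2*(0*4)))/(-33063) = (1639 + 0*(1 + 2*0))*(-1/33063) = (1639 + 0*(1 + 0))*(-1/33063) = (1639 + 0*1)*(-1/33063) = (1639 + 0)*(-1/33063) = 1639*(-1/33063) = -1639/33063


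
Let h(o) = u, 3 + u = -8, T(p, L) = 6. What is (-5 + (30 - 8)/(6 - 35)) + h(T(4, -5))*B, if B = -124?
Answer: 39389/29 ≈ 1358.2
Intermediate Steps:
u = -11 (u = -3 - 8 = -11)
h(o) = -11
(-5 + (30 - 8)/(6 - 35)) + h(T(4, -5))*B = (-5 + (30 - 8)/(6 - 35)) - 11*(-124) = (-5 + 22/(-29)) + 1364 = (-5 + 22*(-1/29)) + 1364 = (-5 - 22/29) + 1364 = -167/29 + 1364 = 39389/29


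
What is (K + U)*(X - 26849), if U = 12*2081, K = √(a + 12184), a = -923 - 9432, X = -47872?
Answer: -1865932812 - 74721*√1829 ≈ -1.8691e+9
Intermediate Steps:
a = -10355
K = √1829 (K = √(-10355 + 12184) = √1829 ≈ 42.767)
U = 24972
(K + U)*(X - 26849) = (√1829 + 24972)*(-47872 - 26849) = (24972 + √1829)*(-74721) = -1865932812 - 74721*√1829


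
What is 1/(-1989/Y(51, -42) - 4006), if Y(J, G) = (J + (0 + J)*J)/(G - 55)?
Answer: -4/15733 ≈ -0.00025424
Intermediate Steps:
Y(J, G) = (J + J²)/(-55 + G) (Y(J, G) = (J + J*J)/(-55 + G) = (J + J²)/(-55 + G))
1/(-1989/Y(51, -42) - 4006) = 1/(-1989*(-55 - 42)/(51*(1 + 51)) - 4006) = 1/(-1989/(51*52/(-97)) - 4006) = 1/(-1989/(51*(-1/97)*52) - 4006) = 1/(-1989/(-2652/97) - 4006) = 1/(-1989*(-97/2652) - 4006) = 1/(291/4 - 4006) = 1/(-15733/4) = -4/15733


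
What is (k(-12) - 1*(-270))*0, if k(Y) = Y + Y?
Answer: 0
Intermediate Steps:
k(Y) = 2*Y
(k(-12) - 1*(-270))*0 = (2*(-12) - 1*(-270))*0 = (-24 + 270)*0 = 246*0 = 0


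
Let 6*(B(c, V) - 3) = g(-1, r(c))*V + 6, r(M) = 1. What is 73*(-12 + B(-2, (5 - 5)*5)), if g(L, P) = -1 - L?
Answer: -584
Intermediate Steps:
B(c, V) = 4 (B(c, V) = 3 + ((-1 - 1*(-1))*V + 6)/6 = 3 + ((-1 + 1)*V + 6)/6 = 3 + (0*V + 6)/6 = 3 + (0 + 6)/6 = 3 + (⅙)*6 = 3 + 1 = 4)
73*(-12 + B(-2, (5 - 5)*5)) = 73*(-12 + 4) = 73*(-8) = -584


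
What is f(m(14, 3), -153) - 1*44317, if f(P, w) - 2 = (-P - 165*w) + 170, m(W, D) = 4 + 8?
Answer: -18912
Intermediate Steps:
m(W, D) = 12
f(P, w) = 172 - P - 165*w (f(P, w) = 2 + ((-P - 165*w) + 170) = 2 + (170 - P - 165*w) = 172 - P - 165*w)
f(m(14, 3), -153) - 1*44317 = (172 - 1*12 - 165*(-153)) - 1*44317 = (172 - 12 + 25245) - 44317 = 25405 - 44317 = -18912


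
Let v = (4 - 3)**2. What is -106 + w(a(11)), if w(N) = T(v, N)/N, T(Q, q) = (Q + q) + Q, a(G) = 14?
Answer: -734/7 ≈ -104.86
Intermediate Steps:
v = 1 (v = 1**2 = 1)
T(Q, q) = q + 2*Q
w(N) = (2 + N)/N (w(N) = (N + 2*1)/N = (N + 2)/N = (2 + N)/N)
-106 + w(a(11)) = -106 + (2 + 14)/14 = -106 + (1/14)*16 = -106 + 8/7 = -734/7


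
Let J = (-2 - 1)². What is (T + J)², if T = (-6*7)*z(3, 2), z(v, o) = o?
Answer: 5625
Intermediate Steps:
J = 9 (J = (-3)² = 9)
T = -84 (T = -6*7*2 = -42*2 = -84)
(T + J)² = (-84 + 9)² = (-75)² = 5625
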